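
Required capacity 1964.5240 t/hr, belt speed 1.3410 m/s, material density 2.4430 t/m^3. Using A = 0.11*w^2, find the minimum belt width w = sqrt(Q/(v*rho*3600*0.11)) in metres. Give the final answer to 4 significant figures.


A_req = 1964.5240 / (1.3410 * 2.4430 * 3600) = 0.166572 m^2
w = sqrt(0.166572 / 0.11)
w = 1.231 m


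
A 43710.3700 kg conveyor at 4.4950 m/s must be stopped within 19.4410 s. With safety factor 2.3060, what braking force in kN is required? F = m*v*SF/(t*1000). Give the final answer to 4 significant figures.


F = 43710.3700 * 4.4950 / 19.4410 * 2.3060 / 1000
F = 23.31 kN


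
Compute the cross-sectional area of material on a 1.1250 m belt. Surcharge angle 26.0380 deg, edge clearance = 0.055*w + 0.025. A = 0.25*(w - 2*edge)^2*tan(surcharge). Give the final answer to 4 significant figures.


edge = 0.055*1.1250 + 0.025 = 0.086875 m
ew = 1.1250 - 2*0.086875 = 0.95125 m
A = 0.25 * 0.95125^2 * tan(26.0380 deg)
A = 0.1105 m^2


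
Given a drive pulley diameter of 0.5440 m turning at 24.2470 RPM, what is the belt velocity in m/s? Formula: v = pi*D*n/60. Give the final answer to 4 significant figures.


v = pi * 0.5440 * 24.2470 / 60
v = 0.6906 m/s


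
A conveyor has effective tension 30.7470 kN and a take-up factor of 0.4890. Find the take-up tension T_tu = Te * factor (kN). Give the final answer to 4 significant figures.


T_tu = 30.7470 * 0.4890
T_tu = 15.04 kN


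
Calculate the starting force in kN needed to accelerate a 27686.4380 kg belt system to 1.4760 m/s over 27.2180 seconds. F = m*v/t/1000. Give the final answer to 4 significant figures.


F = 27686.4380 * 1.4760 / 27.2180 / 1000
F = 1.501 kN


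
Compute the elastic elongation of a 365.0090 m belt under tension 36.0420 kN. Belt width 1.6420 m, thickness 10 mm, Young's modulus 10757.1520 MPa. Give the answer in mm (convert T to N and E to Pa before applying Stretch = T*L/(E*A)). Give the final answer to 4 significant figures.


A = 1.6420 * 0.01 = 0.01642 m^2
Stretch = 36.0420*1000 * 365.0090 / (10757.1520e6 * 0.01642) * 1000
Stretch = 74.48 mm


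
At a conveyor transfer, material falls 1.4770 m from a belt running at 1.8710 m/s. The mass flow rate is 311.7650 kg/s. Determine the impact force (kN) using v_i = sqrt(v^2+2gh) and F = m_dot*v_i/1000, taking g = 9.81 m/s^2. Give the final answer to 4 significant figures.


v_i = sqrt(1.8710^2 + 2*9.81*1.4770) = 5.69907 m/s
F = 311.7650 * 5.69907 / 1000
F = 1.777 kN


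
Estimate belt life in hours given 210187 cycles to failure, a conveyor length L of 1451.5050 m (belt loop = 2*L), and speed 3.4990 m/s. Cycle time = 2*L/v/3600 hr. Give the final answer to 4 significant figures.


cycle_time = 2 * 1451.5050 / 3.4990 / 3600 = 0.230463 hr
life = 210187 * 0.230463 = 48440 hours


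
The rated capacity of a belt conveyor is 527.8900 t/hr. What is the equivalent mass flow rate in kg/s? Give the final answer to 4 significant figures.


m_dot = 527.8900 * 1000 / 3600
m_dot = 146.6 kg/s


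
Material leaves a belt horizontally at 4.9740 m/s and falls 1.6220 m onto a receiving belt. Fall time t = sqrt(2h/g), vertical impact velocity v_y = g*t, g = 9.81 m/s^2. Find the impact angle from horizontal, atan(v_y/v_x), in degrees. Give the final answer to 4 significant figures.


t = sqrt(2*1.6220/9.81) = 0.57505 s
v_y = 9.81 * 0.57505 = 5.64124 m/s
angle = atan(5.64124 / 4.9740) = 48.60 deg


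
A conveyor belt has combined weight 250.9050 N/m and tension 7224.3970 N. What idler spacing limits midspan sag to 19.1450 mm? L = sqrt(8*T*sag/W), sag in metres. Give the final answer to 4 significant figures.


sag = 19.1450/1000 = 0.019145 m
L = sqrt(8 * 7224.3970 * 0.019145 / 250.9050)
L = 2.100 m


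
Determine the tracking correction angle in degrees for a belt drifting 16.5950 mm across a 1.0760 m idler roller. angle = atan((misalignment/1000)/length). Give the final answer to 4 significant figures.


misalign_m = 16.5950 / 1000 = 0.016595 m
angle = atan(0.016595 / 1.0760)
angle = 0.8836 deg


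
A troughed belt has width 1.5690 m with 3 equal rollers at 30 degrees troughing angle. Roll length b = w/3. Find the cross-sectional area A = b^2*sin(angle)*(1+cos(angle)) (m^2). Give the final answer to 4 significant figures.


b = 1.5690/3 = 0.523 m
A = 0.523^2 * sin(30 deg) * (1 + cos(30 deg))
A = 0.2552 m^2


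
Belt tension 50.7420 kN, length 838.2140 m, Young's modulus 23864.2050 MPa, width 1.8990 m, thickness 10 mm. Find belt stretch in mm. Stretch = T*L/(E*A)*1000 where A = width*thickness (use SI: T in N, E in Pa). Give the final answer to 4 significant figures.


A = 1.8990 * 0.01 = 0.01899 m^2
Stretch = 50.7420*1000 * 838.2140 / (23864.2050e6 * 0.01899) * 1000
Stretch = 93.85 mm


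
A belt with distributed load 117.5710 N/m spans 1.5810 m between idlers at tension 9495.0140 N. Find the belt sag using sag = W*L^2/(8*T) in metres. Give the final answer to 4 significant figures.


sag = 117.5710 * 1.5810^2 / (8 * 9495.0140)
sag = 0.003869 m


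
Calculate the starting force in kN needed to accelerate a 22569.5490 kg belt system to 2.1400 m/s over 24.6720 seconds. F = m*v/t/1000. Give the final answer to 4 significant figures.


F = 22569.5490 * 2.1400 / 24.6720 / 1000
F = 1.958 kN


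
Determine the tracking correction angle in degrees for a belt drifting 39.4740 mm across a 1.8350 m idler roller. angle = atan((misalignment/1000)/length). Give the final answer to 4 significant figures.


misalign_m = 39.4740 / 1000 = 0.039474 m
angle = atan(0.039474 / 1.8350)
angle = 1.232 deg


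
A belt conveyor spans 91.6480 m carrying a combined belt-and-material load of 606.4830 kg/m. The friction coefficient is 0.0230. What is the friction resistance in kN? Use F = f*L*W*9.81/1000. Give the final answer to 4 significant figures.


F = 0.0230 * 91.6480 * 606.4830 * 9.81 / 1000
F = 12.54 kN


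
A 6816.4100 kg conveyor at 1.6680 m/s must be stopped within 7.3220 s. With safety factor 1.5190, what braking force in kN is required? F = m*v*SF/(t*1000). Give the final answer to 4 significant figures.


F = 6816.4100 * 1.6680 / 7.3220 * 1.5190 / 1000
F = 2.359 kN


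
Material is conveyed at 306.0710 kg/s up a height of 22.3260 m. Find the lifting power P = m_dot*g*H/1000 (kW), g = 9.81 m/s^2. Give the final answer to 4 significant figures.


P = 306.0710 * 9.81 * 22.3260 / 1000
P = 67.04 kW


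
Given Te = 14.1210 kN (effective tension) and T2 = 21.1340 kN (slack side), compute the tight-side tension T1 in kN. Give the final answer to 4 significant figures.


T1 = Te + T2 = 14.1210 + 21.1340
T1 = 35.26 kN


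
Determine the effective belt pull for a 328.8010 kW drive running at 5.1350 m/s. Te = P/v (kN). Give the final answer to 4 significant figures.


Te = P / v = 328.8010 / 5.1350
Te = 64.03 kN


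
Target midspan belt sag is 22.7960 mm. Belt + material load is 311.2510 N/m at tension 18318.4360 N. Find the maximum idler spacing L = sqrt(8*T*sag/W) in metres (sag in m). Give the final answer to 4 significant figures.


sag = 22.7960/1000 = 0.022796 m
L = sqrt(8 * 18318.4360 * 0.022796 / 311.2510)
L = 3.276 m


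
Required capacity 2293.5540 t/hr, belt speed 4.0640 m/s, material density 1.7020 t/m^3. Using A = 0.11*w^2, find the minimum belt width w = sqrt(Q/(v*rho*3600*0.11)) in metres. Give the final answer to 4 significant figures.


A_req = 2293.5540 / (4.0640 * 1.7020 * 3600) = 0.0921071 m^2
w = sqrt(0.0921071 / 0.11)
w = 0.9151 m


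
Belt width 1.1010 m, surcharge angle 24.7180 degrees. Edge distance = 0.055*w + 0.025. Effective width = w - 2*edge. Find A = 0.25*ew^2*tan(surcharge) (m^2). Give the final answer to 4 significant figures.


edge = 0.055*1.1010 + 0.025 = 0.085555 m
ew = 1.1010 - 2*0.085555 = 0.92989 m
A = 0.25 * 0.92989^2 * tan(24.7180 deg)
A = 0.09951 m^2


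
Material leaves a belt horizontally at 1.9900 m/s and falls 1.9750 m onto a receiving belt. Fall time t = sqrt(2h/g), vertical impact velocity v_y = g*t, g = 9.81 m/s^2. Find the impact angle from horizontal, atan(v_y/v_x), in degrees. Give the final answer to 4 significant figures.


t = sqrt(2*1.9750/9.81) = 0.634547 s
v_y = 9.81 * 0.634547 = 6.22491 m/s
angle = atan(6.22491 / 1.9900) = 72.27 deg


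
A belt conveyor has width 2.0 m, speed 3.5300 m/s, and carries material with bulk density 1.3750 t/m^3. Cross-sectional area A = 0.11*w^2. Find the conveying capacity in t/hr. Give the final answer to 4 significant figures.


A = 0.11 * 2.0^2 = 0.44 m^2
C = 0.44 * 3.5300 * 1.3750 * 3600
C = 7688 t/hr


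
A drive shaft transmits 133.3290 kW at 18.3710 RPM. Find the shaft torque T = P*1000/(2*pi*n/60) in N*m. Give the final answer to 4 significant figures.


omega = 2*pi*18.3710/60 = 1.92381 rad/s
T = 133.3290*1000 / 1.92381
T = 69300 N*m


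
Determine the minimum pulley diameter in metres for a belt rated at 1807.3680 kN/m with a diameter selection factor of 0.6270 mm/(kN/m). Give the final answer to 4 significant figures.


D = 1807.3680 * 0.6270 / 1000
D = 1.133 m


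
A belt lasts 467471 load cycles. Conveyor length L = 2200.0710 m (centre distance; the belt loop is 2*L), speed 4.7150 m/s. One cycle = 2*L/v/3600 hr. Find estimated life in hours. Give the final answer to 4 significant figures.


cycle_time = 2 * 2200.0710 / 4.7150 / 3600 = 0.259228 hr
life = 467471 * 0.259228 = 121200 hours


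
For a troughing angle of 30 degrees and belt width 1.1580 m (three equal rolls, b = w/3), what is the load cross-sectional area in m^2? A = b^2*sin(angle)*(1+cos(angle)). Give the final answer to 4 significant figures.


b = 1.1580/3 = 0.386 m
A = 0.386^2 * sin(30 deg) * (1 + cos(30 deg))
A = 0.1390 m^2


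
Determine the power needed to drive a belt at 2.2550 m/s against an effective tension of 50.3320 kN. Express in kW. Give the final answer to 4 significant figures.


P = Te * v = 50.3320 * 2.2550
P = 113.5 kW


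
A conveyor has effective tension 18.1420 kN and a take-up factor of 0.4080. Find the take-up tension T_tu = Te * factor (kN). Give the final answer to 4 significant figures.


T_tu = 18.1420 * 0.4080
T_tu = 7.402 kN


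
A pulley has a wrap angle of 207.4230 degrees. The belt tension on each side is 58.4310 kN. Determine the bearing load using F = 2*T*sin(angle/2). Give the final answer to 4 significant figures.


F = 2 * 58.4310 * sin(207.4230/2 deg)
F = 113.5 kN


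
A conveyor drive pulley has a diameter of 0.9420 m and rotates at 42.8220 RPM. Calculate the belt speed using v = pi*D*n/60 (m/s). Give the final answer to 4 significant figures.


v = pi * 0.9420 * 42.8220 / 60
v = 2.112 m/s


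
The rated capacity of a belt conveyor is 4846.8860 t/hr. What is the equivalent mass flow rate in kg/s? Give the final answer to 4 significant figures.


m_dot = 4846.8860 * 1000 / 3600
m_dot = 1346 kg/s


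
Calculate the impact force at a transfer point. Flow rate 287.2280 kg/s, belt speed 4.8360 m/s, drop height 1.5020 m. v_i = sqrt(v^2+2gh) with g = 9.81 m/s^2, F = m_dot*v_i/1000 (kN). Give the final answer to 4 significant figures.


v_i = sqrt(4.8360^2 + 2*9.81*1.5020) = 7.27022 m/s
F = 287.2280 * 7.27022 / 1000
F = 2.088 kN


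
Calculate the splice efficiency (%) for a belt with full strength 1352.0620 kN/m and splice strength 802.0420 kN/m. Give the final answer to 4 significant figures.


Eff = 802.0420 / 1352.0620 * 100
Eff = 59.32 %


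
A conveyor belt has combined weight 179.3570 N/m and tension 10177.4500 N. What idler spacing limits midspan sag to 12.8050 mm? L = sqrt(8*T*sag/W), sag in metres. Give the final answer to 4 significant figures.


sag = 12.8050/1000 = 0.012805 m
L = sqrt(8 * 10177.4500 * 0.012805 / 179.3570)
L = 2.411 m


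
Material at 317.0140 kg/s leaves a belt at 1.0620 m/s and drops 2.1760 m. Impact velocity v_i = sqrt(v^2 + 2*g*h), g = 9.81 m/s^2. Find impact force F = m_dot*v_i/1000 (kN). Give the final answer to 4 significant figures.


v_i = sqrt(1.0620^2 + 2*9.81*2.1760) = 6.61974 m/s
F = 317.0140 * 6.61974 / 1000
F = 2.099 kN


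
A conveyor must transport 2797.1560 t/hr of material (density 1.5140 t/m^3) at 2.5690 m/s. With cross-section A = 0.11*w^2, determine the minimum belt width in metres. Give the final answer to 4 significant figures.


A_req = 2797.1560 / (2.5690 * 1.5140 * 3600) = 0.199767 m^2
w = sqrt(0.199767 / 0.11)
w = 1.348 m


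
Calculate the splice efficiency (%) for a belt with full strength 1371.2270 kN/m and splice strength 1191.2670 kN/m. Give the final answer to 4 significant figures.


Eff = 1191.2670 / 1371.2270 * 100
Eff = 86.88 %


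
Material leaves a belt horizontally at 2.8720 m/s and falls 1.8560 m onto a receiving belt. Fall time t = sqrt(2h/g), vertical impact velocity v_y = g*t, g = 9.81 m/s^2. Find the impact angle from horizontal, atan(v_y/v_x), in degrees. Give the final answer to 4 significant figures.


t = sqrt(2*1.8560/9.81) = 0.615134 s
v_y = 9.81 * 0.615134 = 6.03446 m/s
angle = atan(6.03446 / 2.8720) = 64.55 deg


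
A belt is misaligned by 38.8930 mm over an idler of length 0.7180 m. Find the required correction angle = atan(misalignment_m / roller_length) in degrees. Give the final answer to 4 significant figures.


misalign_m = 38.8930 / 1000 = 0.038893 m
angle = atan(0.038893 / 0.7180)
angle = 3.101 deg


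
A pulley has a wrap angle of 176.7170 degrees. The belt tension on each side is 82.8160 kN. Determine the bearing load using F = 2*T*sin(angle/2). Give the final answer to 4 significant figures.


F = 2 * 82.8160 * sin(176.7170/2 deg)
F = 165.6 kN


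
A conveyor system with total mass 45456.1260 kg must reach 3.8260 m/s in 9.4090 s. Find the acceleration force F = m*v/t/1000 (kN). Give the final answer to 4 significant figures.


F = 45456.1260 * 3.8260 / 9.4090 / 1000
F = 18.48 kN


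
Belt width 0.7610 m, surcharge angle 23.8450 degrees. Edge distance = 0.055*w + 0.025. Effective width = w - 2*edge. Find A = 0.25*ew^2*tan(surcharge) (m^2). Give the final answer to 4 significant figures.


edge = 0.055*0.7610 + 0.025 = 0.066855 m
ew = 0.7610 - 2*0.066855 = 0.62729 m
A = 0.25 * 0.62729^2 * tan(23.8450 deg)
A = 0.04348 m^2


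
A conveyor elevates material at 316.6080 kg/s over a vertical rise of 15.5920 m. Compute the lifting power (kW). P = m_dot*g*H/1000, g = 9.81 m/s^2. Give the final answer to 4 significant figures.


P = 316.6080 * 9.81 * 15.5920 / 1000
P = 48.43 kW


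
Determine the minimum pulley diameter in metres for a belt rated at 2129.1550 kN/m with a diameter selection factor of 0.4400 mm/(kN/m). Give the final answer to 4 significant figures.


D = 2129.1550 * 0.4400 / 1000
D = 0.9368 m


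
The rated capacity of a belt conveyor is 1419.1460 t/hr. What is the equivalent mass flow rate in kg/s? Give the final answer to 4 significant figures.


m_dot = 1419.1460 * 1000 / 3600
m_dot = 394.2 kg/s


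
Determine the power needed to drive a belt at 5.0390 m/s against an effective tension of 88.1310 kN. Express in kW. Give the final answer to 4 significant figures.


P = Te * v = 88.1310 * 5.0390
P = 444.1 kW


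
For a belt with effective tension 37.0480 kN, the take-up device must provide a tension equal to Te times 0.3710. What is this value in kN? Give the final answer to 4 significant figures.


T_tu = 37.0480 * 0.3710
T_tu = 13.74 kN


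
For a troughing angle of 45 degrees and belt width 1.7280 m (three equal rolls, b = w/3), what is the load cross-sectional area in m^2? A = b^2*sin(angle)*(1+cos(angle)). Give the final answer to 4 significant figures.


b = 1.7280/3 = 0.576 m
A = 0.576^2 * sin(45 deg) * (1 + cos(45 deg))
A = 0.4005 m^2


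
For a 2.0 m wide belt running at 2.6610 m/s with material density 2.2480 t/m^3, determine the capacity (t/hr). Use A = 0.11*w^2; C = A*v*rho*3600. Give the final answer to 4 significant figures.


A = 0.11 * 2.0^2 = 0.44 m^2
C = 0.44 * 2.6610 * 2.2480 * 3600
C = 9475 t/hr


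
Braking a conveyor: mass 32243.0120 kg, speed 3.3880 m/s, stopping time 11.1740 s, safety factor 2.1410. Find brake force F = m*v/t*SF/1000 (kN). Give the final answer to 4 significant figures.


F = 32243.0120 * 3.3880 / 11.1740 * 2.1410 / 1000
F = 20.93 kN


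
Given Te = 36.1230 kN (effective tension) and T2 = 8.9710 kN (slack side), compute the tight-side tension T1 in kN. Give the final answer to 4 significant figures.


T1 = Te + T2 = 36.1230 + 8.9710
T1 = 45.09 kN


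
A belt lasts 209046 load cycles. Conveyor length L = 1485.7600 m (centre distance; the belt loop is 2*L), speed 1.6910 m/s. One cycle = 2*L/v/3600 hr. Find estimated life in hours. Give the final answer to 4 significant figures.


cycle_time = 2 * 1485.7600 / 1.6910 / 3600 = 0.488127 hr
life = 209046 * 0.488127 = 102000 hours


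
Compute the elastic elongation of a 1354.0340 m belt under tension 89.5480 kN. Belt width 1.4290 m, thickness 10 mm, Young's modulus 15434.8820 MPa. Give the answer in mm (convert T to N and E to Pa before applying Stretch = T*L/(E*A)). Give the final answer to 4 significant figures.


A = 1.4290 * 0.01 = 0.01429 m^2
Stretch = 89.5480*1000 * 1354.0340 / (15434.8820e6 * 0.01429) * 1000
Stretch = 549.7 mm


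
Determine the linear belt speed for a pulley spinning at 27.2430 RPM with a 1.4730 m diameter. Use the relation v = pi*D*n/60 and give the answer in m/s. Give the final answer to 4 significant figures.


v = pi * 1.4730 * 27.2430 / 60
v = 2.101 m/s


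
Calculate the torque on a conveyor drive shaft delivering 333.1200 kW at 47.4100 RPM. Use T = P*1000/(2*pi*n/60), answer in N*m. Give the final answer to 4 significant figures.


omega = 2*pi*47.4100/60 = 4.96476 rad/s
T = 333.1200*1000 / 4.96476
T = 67100 N*m


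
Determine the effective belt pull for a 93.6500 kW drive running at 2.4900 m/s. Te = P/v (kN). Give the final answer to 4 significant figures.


Te = P / v = 93.6500 / 2.4900
Te = 37.61 kN


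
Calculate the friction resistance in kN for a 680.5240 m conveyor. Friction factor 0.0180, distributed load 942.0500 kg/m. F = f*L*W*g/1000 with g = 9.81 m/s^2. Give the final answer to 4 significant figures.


F = 0.0180 * 680.5240 * 942.0500 * 9.81 / 1000
F = 113.2 kN


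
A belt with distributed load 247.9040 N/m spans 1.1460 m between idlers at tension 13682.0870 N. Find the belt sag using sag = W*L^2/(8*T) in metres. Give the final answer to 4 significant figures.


sag = 247.9040 * 1.1460^2 / (8 * 13682.0870)
sag = 0.002974 m


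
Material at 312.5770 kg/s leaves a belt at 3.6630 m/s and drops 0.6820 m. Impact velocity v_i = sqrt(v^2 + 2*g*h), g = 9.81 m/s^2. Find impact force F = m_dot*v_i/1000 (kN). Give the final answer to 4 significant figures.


v_i = sqrt(3.6630^2 + 2*9.81*0.6820) = 5.17672 m/s
F = 312.5770 * 5.17672 / 1000
F = 1.618 kN


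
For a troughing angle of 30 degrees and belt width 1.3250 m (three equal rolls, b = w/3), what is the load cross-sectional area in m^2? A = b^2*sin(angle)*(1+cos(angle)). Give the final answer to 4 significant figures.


b = 1.3250/3 = 0.441667 m
A = 0.441667^2 * sin(30 deg) * (1 + cos(30 deg))
A = 0.1820 m^2


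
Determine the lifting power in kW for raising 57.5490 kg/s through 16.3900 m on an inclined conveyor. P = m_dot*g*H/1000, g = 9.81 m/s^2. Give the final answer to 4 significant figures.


P = 57.5490 * 9.81 * 16.3900 / 1000
P = 9.253 kW


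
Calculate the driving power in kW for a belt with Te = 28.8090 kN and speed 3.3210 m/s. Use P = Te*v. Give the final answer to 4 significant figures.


P = Te * v = 28.8090 * 3.3210
P = 95.67 kW


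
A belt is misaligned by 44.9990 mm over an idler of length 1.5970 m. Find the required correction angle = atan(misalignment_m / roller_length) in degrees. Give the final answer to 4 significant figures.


misalign_m = 44.9990 / 1000 = 0.044999 m
angle = atan(0.044999 / 1.5970)
angle = 1.614 deg


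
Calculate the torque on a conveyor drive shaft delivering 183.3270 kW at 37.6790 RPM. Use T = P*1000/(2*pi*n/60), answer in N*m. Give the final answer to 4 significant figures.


omega = 2*pi*37.6790/60 = 3.94574 rad/s
T = 183.3270*1000 / 3.94574
T = 46460 N*m


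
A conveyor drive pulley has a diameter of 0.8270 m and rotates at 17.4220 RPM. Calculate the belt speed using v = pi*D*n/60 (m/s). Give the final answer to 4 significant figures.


v = pi * 0.8270 * 17.4220 / 60
v = 0.7544 m/s


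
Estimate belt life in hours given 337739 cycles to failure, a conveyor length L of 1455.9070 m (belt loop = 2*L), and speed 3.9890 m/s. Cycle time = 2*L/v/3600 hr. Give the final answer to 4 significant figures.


cycle_time = 2 * 1455.9070 / 3.9890 / 3600 = 0.202767 hr
life = 337739 * 0.202767 = 68480 hours


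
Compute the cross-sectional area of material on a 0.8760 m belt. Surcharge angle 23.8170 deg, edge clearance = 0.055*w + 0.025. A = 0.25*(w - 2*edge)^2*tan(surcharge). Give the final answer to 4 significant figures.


edge = 0.055*0.8760 + 0.025 = 0.07318 m
ew = 0.8760 - 2*0.07318 = 0.72964 m
A = 0.25 * 0.72964^2 * tan(23.8170 deg)
A = 0.05875 m^2


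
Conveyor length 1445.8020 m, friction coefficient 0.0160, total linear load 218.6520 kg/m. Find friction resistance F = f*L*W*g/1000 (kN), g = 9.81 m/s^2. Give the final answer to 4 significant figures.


F = 0.0160 * 1445.8020 * 218.6520 * 9.81 / 1000
F = 49.62 kN


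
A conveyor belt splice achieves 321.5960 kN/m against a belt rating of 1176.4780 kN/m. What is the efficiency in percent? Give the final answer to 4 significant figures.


Eff = 321.5960 / 1176.4780 * 100
Eff = 27.34 %


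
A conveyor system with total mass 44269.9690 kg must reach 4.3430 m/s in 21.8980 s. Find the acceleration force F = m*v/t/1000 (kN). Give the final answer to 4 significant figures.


F = 44269.9690 * 4.3430 / 21.8980 / 1000
F = 8.780 kN


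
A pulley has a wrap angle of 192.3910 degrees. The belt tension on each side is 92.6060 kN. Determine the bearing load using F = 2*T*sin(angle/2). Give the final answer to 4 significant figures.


F = 2 * 92.6060 * sin(192.3910/2 deg)
F = 184.1 kN


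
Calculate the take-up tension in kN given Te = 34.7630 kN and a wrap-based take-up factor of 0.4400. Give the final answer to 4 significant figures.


T_tu = 34.7630 * 0.4400
T_tu = 15.30 kN


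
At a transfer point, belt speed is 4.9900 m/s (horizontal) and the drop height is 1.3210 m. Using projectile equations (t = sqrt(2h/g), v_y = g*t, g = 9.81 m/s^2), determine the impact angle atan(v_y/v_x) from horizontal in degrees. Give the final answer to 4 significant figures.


t = sqrt(2*1.3210/9.81) = 0.518958 s
v_y = 9.81 * 0.518958 = 5.09098 m/s
angle = atan(5.09098 / 4.9900) = 45.57 deg


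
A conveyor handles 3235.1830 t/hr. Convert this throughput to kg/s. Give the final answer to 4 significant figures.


m_dot = 3235.1830 * 1000 / 3600
m_dot = 898.7 kg/s


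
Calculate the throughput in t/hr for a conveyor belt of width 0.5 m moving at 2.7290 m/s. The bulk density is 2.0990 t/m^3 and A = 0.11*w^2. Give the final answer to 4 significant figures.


A = 0.11 * 0.5^2 = 0.0275 m^2
C = 0.0275 * 2.7290 * 2.0990 * 3600
C = 567.1 t/hr


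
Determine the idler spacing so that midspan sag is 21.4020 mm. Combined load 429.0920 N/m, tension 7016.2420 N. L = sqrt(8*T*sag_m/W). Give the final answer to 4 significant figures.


sag = 21.4020/1000 = 0.021402 m
L = sqrt(8 * 7016.2420 * 0.021402 / 429.0920)
L = 1.673 m


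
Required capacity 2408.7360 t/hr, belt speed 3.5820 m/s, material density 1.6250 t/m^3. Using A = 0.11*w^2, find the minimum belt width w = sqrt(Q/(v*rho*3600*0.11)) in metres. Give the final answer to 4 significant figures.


A_req = 2408.7360 / (3.5820 * 1.6250 * 3600) = 0.11495 m^2
w = sqrt(0.11495 / 0.11)
w = 1.022 m


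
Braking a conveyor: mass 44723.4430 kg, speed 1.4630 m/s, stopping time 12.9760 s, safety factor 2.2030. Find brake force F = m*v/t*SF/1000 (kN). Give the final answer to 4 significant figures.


F = 44723.4430 * 1.4630 / 12.9760 * 2.2030 / 1000
F = 11.11 kN


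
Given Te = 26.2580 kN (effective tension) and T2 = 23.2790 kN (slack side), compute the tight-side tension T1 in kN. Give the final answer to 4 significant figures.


T1 = Te + T2 = 26.2580 + 23.2790
T1 = 49.54 kN


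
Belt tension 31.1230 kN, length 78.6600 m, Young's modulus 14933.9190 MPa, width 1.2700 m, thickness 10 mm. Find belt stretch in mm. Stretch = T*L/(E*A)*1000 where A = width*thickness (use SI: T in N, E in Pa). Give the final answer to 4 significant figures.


A = 1.2700 * 0.01 = 0.01270 m^2
Stretch = 31.1230*1000 * 78.6600 / (14933.9190e6 * 0.01270) * 1000
Stretch = 12.91 mm


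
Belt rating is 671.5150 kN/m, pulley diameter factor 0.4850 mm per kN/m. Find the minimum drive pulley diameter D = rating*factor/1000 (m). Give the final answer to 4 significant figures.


D = 671.5150 * 0.4850 / 1000
D = 0.3257 m


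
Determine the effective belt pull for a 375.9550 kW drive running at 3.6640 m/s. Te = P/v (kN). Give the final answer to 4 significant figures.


Te = P / v = 375.9550 / 3.6640
Te = 102.6 kN


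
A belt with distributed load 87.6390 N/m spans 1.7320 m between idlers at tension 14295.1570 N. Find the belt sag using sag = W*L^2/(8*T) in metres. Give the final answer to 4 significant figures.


sag = 87.6390 * 1.7320^2 / (8 * 14295.1570)
sag = 0.002299 m


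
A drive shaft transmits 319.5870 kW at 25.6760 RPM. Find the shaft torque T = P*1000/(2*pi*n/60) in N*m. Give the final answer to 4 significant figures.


omega = 2*pi*25.6760/60 = 2.68878 rad/s
T = 319.5870*1000 / 2.68878
T = 118900 N*m


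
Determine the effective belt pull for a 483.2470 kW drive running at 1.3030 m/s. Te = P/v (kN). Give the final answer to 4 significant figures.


Te = P / v = 483.2470 / 1.3030
Te = 370.9 kN


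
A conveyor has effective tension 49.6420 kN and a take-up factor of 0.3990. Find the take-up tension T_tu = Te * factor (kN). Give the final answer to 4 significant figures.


T_tu = 49.6420 * 0.3990
T_tu = 19.81 kN


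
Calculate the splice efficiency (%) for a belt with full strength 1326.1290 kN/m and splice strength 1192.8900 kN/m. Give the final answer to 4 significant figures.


Eff = 1192.8900 / 1326.1290 * 100
Eff = 89.95 %


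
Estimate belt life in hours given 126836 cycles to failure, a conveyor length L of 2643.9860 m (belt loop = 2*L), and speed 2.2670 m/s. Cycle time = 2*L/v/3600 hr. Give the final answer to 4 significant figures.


cycle_time = 2 * 2643.9860 / 2.2670 / 3600 = 0.64794 hr
life = 126836 * 0.64794 = 82180 hours


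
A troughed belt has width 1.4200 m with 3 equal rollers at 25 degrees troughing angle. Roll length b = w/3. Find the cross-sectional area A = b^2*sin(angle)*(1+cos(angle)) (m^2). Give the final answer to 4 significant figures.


b = 1.4200/3 = 0.473333 m
A = 0.473333^2 * sin(25 deg) * (1 + cos(25 deg))
A = 0.1805 m^2


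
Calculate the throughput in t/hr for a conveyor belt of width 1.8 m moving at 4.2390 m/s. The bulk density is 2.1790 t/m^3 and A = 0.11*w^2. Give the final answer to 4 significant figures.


A = 0.11 * 1.8^2 = 0.3564 m^2
C = 0.3564 * 4.2390 * 2.1790 * 3600
C = 11850 t/hr


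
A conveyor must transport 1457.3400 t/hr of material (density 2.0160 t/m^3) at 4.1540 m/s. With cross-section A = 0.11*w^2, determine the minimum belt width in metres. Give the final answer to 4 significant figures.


A_req = 1457.3400 / (4.1540 * 2.0160 * 3600) = 0.0483394 m^2
w = sqrt(0.0483394 / 0.11)
w = 0.6629 m


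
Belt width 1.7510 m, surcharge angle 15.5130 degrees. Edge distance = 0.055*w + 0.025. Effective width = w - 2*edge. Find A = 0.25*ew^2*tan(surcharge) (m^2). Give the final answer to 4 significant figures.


edge = 0.055*1.7510 + 0.025 = 0.121305 m
ew = 1.7510 - 2*0.121305 = 1.50839 m
A = 0.25 * 1.50839^2 * tan(15.5130 deg)
A = 0.1579 m^2


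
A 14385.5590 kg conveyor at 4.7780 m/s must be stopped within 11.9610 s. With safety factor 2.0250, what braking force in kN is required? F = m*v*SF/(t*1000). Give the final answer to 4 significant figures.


F = 14385.5590 * 4.7780 / 11.9610 * 2.0250 / 1000
F = 11.64 kN


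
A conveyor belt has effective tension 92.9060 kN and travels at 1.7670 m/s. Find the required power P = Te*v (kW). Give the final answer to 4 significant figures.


P = Te * v = 92.9060 * 1.7670
P = 164.2 kW


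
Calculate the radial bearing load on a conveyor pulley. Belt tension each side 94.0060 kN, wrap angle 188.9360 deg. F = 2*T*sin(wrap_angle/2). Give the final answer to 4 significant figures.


F = 2 * 94.0060 * sin(188.9360/2 deg)
F = 187.4 kN


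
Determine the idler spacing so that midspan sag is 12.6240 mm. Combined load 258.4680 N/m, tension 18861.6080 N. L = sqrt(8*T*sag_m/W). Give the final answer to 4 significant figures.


sag = 12.6240/1000 = 0.012624 m
L = sqrt(8 * 18861.6080 * 0.012624 / 258.4680)
L = 2.715 m


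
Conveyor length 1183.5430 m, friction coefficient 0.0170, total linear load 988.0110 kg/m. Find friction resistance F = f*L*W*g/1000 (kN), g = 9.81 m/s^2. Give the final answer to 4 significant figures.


F = 0.0170 * 1183.5430 * 988.0110 * 9.81 / 1000
F = 195.0 kN


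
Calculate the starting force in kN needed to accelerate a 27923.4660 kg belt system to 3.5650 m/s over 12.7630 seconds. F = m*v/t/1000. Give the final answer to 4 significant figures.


F = 27923.4660 * 3.5650 / 12.7630 / 1000
F = 7.800 kN


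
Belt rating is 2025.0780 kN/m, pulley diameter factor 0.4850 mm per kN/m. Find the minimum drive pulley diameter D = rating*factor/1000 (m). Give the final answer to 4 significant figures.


D = 2025.0780 * 0.4850 / 1000
D = 0.9822 m


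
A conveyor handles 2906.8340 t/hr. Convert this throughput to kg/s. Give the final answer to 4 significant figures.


m_dot = 2906.8340 * 1000 / 3600
m_dot = 807.5 kg/s


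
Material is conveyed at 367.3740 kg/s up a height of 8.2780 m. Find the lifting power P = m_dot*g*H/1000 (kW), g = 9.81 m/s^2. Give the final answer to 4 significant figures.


P = 367.3740 * 9.81 * 8.2780 / 1000
P = 29.83 kW


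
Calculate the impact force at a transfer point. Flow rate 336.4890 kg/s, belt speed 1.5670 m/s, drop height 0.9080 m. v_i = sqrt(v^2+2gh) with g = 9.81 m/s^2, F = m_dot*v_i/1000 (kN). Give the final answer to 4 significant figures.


v_i = sqrt(1.5670^2 + 2*9.81*0.9080) = 4.50227 m/s
F = 336.4890 * 4.50227 / 1000
F = 1.515 kN


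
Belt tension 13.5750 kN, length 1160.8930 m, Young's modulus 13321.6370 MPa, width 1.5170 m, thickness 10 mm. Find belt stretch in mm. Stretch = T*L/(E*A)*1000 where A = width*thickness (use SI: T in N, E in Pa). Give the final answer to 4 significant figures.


A = 1.5170 * 0.01 = 0.01517 m^2
Stretch = 13.5750*1000 * 1160.8930 / (13321.6370e6 * 0.01517) * 1000
Stretch = 77.98 mm


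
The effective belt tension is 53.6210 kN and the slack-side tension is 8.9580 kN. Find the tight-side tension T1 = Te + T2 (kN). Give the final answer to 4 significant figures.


T1 = Te + T2 = 53.6210 + 8.9580
T1 = 62.58 kN


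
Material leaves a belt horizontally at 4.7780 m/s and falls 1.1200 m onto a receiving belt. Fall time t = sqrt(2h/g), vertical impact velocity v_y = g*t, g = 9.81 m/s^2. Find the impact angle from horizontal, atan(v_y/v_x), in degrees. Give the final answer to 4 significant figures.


t = sqrt(2*1.1200/9.81) = 0.477848 s
v_y = 9.81 * 0.477848 = 4.68769 m/s
angle = atan(4.68769 / 4.7780) = 44.45 deg


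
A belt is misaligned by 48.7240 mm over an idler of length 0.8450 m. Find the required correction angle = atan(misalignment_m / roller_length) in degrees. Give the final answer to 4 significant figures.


misalign_m = 48.7240 / 1000 = 0.048724 m
angle = atan(0.048724 / 0.8450)
angle = 3.300 deg


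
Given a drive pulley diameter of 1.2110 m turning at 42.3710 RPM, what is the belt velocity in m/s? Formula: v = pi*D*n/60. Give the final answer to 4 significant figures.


v = pi * 1.2110 * 42.3710 / 60
v = 2.687 m/s


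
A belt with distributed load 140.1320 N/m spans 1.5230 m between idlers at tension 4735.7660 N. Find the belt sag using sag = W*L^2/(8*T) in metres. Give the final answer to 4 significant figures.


sag = 140.1320 * 1.5230^2 / (8 * 4735.7660)
sag = 0.008579 m


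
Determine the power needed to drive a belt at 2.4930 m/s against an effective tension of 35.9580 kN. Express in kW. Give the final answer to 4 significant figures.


P = Te * v = 35.9580 * 2.4930
P = 89.64 kW


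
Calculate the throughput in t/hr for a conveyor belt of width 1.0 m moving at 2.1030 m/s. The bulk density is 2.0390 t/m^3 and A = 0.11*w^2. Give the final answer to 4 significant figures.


A = 0.11 * 1.0^2 = 0.11 m^2
C = 0.11 * 2.1030 * 2.0390 * 3600
C = 1698 t/hr


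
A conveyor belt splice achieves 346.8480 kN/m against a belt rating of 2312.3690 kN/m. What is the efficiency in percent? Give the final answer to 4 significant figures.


Eff = 346.8480 / 2312.3690 * 100
Eff = 15.00 %


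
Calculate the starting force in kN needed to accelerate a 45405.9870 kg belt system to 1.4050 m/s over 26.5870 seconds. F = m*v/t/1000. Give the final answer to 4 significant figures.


F = 45405.9870 * 1.4050 / 26.5870 / 1000
F = 2.399 kN


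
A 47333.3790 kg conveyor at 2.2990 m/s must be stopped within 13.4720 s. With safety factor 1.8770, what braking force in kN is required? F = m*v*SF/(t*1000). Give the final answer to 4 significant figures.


F = 47333.3790 * 2.2990 / 13.4720 * 1.8770 / 1000
F = 15.16 kN


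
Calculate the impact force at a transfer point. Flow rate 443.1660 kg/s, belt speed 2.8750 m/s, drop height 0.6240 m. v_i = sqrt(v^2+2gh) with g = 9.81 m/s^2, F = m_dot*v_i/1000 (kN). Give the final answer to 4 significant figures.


v_i = sqrt(2.8750^2 + 2*9.81*0.6240) = 4.52863 m/s
F = 443.1660 * 4.52863 / 1000
F = 2.007 kN


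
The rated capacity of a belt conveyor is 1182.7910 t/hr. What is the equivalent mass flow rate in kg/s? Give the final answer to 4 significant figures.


m_dot = 1182.7910 * 1000 / 3600
m_dot = 328.6 kg/s


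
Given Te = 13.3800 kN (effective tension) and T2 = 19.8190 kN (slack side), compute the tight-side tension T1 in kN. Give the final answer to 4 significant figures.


T1 = Te + T2 = 13.3800 + 19.8190
T1 = 33.20 kN


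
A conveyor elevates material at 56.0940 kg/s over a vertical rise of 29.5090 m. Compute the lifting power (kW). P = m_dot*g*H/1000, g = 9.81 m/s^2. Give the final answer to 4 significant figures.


P = 56.0940 * 9.81 * 29.5090 / 1000
P = 16.24 kW


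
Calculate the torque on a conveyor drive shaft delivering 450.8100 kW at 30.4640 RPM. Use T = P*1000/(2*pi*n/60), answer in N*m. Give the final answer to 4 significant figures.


omega = 2*pi*30.4640/60 = 3.19018 rad/s
T = 450.8100*1000 / 3.19018
T = 141300 N*m


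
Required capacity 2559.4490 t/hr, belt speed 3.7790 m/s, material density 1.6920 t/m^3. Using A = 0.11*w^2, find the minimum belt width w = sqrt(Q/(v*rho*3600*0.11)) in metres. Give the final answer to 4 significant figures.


A_req = 2559.4490 / (3.7790 * 1.6920 * 3600) = 0.11119 m^2
w = sqrt(0.11119 / 0.11)
w = 1.005 m


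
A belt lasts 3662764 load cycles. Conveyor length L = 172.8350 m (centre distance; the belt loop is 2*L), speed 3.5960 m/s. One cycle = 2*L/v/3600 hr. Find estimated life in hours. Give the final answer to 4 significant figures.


cycle_time = 2 * 172.8350 / 3.5960 / 3600 = 0.0267017 hr
life = 3662764 * 0.0267017 = 97800 hours


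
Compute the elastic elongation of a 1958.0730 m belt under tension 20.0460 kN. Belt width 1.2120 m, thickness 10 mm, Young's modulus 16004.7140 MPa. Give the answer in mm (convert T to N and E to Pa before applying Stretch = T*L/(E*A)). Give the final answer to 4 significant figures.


A = 1.2120 * 0.01 = 0.01212 m^2
Stretch = 20.0460*1000 * 1958.0730 / (16004.7140e6 * 0.01212) * 1000
Stretch = 202.4 mm


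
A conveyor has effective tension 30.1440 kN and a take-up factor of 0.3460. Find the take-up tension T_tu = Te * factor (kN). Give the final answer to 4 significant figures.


T_tu = 30.1440 * 0.3460
T_tu = 10.43 kN


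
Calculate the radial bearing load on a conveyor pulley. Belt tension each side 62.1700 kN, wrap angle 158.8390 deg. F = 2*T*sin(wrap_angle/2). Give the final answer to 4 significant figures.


F = 2 * 62.1700 * sin(158.8390/2 deg)
F = 122.2 kN


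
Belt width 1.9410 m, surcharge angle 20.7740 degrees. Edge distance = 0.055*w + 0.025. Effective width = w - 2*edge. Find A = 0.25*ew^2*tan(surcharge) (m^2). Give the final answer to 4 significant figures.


edge = 0.055*1.9410 + 0.025 = 0.131755 m
ew = 1.9410 - 2*0.131755 = 1.67749 m
A = 0.25 * 1.67749^2 * tan(20.7740 deg)
A = 0.2669 m^2


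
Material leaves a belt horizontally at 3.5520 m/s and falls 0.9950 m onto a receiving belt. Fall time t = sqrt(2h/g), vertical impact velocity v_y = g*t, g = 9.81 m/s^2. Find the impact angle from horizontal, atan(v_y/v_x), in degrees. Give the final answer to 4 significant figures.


t = sqrt(2*0.9950/9.81) = 0.450393 s
v_y = 9.81 * 0.450393 = 4.41836 m/s
angle = atan(4.41836 / 3.5520) = 51.20 deg


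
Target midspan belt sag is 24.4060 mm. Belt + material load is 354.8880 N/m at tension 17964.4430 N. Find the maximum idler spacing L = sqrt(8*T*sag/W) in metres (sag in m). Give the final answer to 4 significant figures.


sag = 24.4060/1000 = 0.024406 m
L = sqrt(8 * 17964.4430 * 0.024406 / 354.8880)
L = 3.144 m


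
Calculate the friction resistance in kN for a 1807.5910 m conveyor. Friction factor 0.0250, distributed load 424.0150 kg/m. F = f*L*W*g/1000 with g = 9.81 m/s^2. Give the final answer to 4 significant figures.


F = 0.0250 * 1807.5910 * 424.0150 * 9.81 / 1000
F = 188.0 kN


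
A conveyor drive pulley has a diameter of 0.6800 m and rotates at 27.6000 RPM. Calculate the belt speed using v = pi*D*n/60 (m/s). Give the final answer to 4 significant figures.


v = pi * 0.6800 * 27.6000 / 60
v = 0.9827 m/s


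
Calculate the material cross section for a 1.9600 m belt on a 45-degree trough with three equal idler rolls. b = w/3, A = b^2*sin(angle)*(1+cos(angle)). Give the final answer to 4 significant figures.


b = 1.9600/3 = 0.653333 m
A = 0.653333^2 * sin(45 deg) * (1 + cos(45 deg))
A = 0.5152 m^2


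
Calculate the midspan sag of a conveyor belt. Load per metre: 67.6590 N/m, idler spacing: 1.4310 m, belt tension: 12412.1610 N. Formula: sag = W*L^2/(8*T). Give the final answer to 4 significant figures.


sag = 67.6590 * 1.4310^2 / (8 * 12412.1610)
sag = 0.001395 m


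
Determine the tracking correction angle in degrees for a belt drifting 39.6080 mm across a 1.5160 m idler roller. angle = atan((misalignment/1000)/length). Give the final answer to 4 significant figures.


misalign_m = 39.6080 / 1000 = 0.039608 m
angle = atan(0.039608 / 1.5160)
angle = 1.497 deg


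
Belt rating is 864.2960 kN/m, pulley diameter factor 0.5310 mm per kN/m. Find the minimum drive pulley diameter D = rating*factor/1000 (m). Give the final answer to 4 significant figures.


D = 864.2960 * 0.5310 / 1000
D = 0.4589 m


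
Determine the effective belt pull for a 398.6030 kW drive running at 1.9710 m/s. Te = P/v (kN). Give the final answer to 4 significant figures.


Te = P / v = 398.6030 / 1.9710
Te = 202.2 kN


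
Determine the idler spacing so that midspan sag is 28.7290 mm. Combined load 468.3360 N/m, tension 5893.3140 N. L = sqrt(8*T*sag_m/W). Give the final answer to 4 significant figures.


sag = 28.7290/1000 = 0.028729 m
L = sqrt(8 * 5893.3140 * 0.028729 / 468.3360)
L = 1.701 m


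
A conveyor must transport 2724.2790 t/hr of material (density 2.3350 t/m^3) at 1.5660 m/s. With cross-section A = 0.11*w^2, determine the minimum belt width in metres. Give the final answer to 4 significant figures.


A_req = 2724.2790 / (1.5660 * 2.3350 * 3600) = 0.206952 m^2
w = sqrt(0.206952 / 0.11)
w = 1.372 m
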